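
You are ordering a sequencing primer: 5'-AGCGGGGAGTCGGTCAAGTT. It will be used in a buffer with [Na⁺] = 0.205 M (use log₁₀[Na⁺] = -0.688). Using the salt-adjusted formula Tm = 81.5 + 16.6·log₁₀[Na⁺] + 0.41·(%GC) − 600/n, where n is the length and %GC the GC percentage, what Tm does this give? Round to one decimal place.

Length n = 20. Scanning the sequence gives A=4, C=3, T=4, G=9.
G+C = 12, so %GC = 12/20 × 100 = 60%
Salt term: 16.6 × (-0.688) = -11.421
GC term: 0.41 × 60 = 24.6; length term: −600/20 = −30
Tm = 81.5 + (-11.421) + 24.6 − 30 = 64.679 → 64.7°C

64.7°C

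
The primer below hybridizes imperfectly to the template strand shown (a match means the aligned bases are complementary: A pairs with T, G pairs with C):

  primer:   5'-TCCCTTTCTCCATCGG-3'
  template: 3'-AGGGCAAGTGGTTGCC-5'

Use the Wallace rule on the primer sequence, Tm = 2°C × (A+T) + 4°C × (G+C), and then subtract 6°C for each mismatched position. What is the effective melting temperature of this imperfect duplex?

Primer base counts: A=1, T=6, G=2, C=7 → A+T=7, G+C=9
Perfect-match Tm = 2(7) + 4(9) = 14 + 36 = 50°C
Mismatches (positions where the bases are not complementary): 3 (at positions 5, 9, 13)
Effective Tm = 50 − 3×6 = 50 − 18 = 32°C

32°C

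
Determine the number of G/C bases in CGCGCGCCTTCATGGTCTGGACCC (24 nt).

17

Scanning the sequence gives G=7, C=10, T=5, A=2.
Total G or C: 7 + 10 = 17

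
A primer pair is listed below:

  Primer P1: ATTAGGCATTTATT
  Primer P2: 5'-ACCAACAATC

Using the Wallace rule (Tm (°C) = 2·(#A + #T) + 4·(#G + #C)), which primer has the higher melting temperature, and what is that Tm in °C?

Primer P1, 34°C

Primer P1: A+T=11, G+C=3 → Tm = 2(11)+4(3) = 34°C
Primer P2: A+T=6, G+C=4 → Tm = 2(6)+4(4) = 28°C
34°C vs 28°C → primer P1 is higher.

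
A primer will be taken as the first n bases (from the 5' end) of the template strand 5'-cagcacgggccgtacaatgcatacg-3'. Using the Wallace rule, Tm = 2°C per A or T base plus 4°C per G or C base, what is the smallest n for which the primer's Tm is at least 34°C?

n = 10

First 9 bases: CAGCACGGG → Tm = 32°C (< 34°C)
First 10 bases: CAGCACGGGC → Tm = 36°C (≥ 34°C)
Since every base adds ≥2°C, Tm only increases with n, so the threshold is first crossed at n = 10.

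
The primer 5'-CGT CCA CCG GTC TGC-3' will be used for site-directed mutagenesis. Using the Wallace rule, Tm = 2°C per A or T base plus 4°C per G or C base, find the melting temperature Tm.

Scanning the sequence gives G=4, T=3, C=7, A=1.
So N_AT = 4 and N_GC = 11.
Tm = 4·11 + 2·4 = 44 + 8 = 52°C

52°C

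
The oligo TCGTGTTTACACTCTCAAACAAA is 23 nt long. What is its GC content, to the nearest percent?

35%

Base counts: T=7, A=8, C=6, G=2
G+C = 2 + 6 = 8 out of 23 bases
%GC = 8/23 × 100 = 34.78% ≈ 35%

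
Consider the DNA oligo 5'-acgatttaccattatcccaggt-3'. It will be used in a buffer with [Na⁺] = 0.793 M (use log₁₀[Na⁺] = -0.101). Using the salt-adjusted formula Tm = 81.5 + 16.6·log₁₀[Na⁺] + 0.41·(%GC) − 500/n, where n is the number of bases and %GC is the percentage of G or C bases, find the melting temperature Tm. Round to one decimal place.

73.9°C

Length n = 22. T=7, G=3, C=6, A=6
G+C = 9, so %GC = 9/22 × 100 = 40.909%
Salt term: 16.6 × (-0.101) = -1.677
GC term: 0.41 × 40.909 = 16.773; length term: −500/22 = −22.727
Tm = 81.5 + (-1.677) + 16.773 − 22.727 = 73.869 → 73.9°C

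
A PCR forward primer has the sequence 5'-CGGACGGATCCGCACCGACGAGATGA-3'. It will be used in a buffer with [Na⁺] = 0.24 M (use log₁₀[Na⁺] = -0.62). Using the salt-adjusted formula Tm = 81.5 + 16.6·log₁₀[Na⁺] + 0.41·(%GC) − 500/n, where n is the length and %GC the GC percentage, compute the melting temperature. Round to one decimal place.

78.8°C

Length n = 26. Scanning the sequence gives T=2, G=9, A=7, C=8.
G+C = 17, so %GC = 17/26 × 100 = 65.385%
Salt term: 16.6 × (-0.62) = -10.292
GC term: 0.41 × 65.385 = 26.808; length term: −500/26 = −19.231
Tm = 81.5 + (-10.292) + 26.808 − 19.231 = 78.785 → 78.8°C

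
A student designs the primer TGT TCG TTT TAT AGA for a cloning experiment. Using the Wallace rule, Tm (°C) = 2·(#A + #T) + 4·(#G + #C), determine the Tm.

38°C

Counting bases: T=8, G=3, A=3, C=1
So N_AT = 11 and N_GC = 4.
Tm = 2(11) + 4(4) = 22 + 16 = 38°C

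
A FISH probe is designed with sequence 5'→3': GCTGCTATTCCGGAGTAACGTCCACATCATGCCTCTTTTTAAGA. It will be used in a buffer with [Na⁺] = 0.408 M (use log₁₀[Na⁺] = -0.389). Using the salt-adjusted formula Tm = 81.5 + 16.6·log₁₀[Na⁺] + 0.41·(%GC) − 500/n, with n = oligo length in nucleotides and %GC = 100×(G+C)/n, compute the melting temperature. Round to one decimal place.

Length n = 44. Scanning the sequence gives C=12, G=8, A=10, T=14.
G+C = 20, so %GC = 20/44 × 100 = 45.455%
Salt term: 16.6 × (-0.389) = -6.457
GC term: 0.41 × 45.455 = 18.637; length term: −500/44 = −11.364
Tm = 81.5 + (-6.457) + 18.637 − 11.364 = 82.316 → 82.3°C

82.3°C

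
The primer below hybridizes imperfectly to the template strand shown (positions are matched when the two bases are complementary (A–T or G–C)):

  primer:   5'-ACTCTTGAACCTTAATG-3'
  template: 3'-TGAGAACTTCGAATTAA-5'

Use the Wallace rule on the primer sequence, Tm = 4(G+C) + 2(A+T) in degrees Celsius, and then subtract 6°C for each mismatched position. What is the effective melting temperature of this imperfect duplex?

34°C

Primer base counts: A=5, T=6, G=2, C=4 → A+T=11, G+C=6
Perfect-match Tm = 2(11) + 4(6) = 22 + 24 = 46°C
Mismatches (positions where the bases are not complementary): 2 (at positions 10, 17)
Effective Tm = 46 − 2×6 = 46 − 12 = 34°C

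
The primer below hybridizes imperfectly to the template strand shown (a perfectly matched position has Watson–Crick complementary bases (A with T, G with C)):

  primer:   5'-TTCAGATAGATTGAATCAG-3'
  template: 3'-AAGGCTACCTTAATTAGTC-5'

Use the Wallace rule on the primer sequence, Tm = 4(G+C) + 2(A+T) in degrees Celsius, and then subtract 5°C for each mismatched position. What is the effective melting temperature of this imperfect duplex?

Primer base counts: A=7, T=6, G=4, C=2 → A+T=13, G+C=6
Perfect-match Tm = 2(13) + 4(6) = 26 + 24 = 50°C
Mismatches (positions where the bases are not complementary): 4 (at positions 4, 8, 11, 13)
Effective Tm = 50 − 4×5 = 50 − 20 = 30°C

30°C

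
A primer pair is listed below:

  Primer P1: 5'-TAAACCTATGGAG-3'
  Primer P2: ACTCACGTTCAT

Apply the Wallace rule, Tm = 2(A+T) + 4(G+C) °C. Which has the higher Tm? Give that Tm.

Primer P1: A+T=8, G+C=5 → Tm = 2(8)+4(5) = 36°C
Primer P2: A+T=7, G+C=5 → Tm = 2(7)+4(5) = 34°C
36°C vs 34°C → primer P1 is higher.

Primer P1, 36°C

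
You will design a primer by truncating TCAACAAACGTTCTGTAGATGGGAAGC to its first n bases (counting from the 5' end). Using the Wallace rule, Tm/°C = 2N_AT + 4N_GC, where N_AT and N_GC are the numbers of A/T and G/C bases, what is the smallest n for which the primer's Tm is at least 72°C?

First 25 bases: TCAACAAACGTTCTGTAGATGGGAA → Tm = 70°C (< 72°C)
First 26 bases: TCAACAAACGTTCTGTAGATGGGAAG → Tm = 74°C (≥ 72°C)
Since every base adds ≥2°C, Tm only increases with n, so the threshold is first crossed at n = 26.

n = 26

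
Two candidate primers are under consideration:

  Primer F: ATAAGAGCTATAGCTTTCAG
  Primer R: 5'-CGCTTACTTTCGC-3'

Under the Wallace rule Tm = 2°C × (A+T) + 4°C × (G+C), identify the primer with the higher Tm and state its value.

Primer F, 54°C

Primer F: A+T=13, G+C=7 → Tm = 2(13)+4(7) = 54°C
Primer R: A+T=6, G+C=7 → Tm = 2(6)+4(7) = 40°C
54°C vs 40°C → primer F is higher.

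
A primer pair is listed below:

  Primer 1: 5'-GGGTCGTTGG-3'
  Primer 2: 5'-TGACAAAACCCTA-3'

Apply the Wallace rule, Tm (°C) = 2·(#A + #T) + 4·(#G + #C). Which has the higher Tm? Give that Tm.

Primer 2, 36°C

Primer 1: A+T=3, G+C=7 → Tm = 2(3)+4(7) = 34°C
Primer 2: A+T=8, G+C=5 → Tm = 2(8)+4(5) = 36°C
34°C vs 36°C → primer 2 is higher.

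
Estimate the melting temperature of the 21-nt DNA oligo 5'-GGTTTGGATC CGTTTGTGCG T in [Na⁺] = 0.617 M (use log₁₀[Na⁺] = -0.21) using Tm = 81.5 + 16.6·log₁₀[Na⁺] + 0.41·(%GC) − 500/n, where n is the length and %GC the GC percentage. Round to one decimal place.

75.7°C

Length n = 21. Counting bases: C=3, T=9, G=8, A=1
G+C = 11, so %GC = 11/21 × 100 = 52.381%
Salt term: 16.6 × (-0.21) = -3.486
GC term: 0.41 × 52.381 = 21.476; length term: −500/21 = −23.81
Tm = 81.5 + (-3.486) + 21.476 − 23.81 = 75.68 → 75.7°C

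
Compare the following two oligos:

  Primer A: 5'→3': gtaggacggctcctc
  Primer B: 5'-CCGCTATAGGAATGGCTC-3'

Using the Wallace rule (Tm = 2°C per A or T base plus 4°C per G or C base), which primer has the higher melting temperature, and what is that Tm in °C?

Primer A: A+T=5, G+C=10 → Tm = 2(5)+4(10) = 50°C
Primer B: A+T=8, G+C=10 → Tm = 2(8)+4(10) = 56°C
50°C vs 56°C → primer B is higher.

Primer B, 56°C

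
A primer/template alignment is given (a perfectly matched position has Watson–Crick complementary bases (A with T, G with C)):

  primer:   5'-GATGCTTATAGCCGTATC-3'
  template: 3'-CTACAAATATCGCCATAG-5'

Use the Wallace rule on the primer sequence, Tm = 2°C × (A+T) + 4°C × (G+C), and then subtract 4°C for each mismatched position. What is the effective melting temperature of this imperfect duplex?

Primer base counts: A=4, T=6, G=4, C=4 → A+T=10, G+C=8
Perfect-match Tm = 2(10) + 4(8) = 20 + 32 = 52°C
Mismatches (positions where the bases are not complementary): 2 (at positions 5, 13)
Effective Tm = 52 − 2×4 = 52 − 8 = 44°C

44°C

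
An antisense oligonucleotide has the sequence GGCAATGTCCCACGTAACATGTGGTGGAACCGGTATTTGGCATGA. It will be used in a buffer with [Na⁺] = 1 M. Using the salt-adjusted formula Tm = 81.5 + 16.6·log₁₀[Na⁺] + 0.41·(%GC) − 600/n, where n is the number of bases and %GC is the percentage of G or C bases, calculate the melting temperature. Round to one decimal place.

89.1°C

Length n = 45. Scanning the sequence gives G=14, T=11, C=9, A=11.
G+C = 23, so %GC = 23/45 × 100 = 51.111%
Salt term: 16.6 × (0) = 0
GC term: 0.41 × 51.111 = 20.956; length term: −600/45 = −13.333
Tm = 81.5 + (0) + 20.956 − 13.333 = 89.123 → 89.1°C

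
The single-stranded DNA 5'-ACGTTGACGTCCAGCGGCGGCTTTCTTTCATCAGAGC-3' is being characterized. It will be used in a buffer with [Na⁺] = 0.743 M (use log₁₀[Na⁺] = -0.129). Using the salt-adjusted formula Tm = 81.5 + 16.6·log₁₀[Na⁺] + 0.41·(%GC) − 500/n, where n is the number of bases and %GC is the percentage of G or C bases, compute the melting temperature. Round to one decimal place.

89.1°C

Length n = 37. Base counts: G=10, A=6, C=11, T=10
G+C = 21, so %GC = 21/37 × 100 = 56.757%
Salt term: 16.6 × (-0.129) = -2.141
GC term: 0.41 × 56.757 = 23.27; length term: −500/37 = −13.514
Tm = 81.5 + (-2.141) + 23.27 − 13.514 = 89.115 → 89.1°C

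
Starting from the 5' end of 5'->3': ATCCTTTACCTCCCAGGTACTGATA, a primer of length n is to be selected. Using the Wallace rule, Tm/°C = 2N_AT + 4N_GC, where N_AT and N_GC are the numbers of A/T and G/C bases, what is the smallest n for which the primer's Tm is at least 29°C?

n = 11

First 10 bases: ATCCTTTACC → Tm = 28°C (< 29°C)
First 11 bases: ATCCTTTACCT → Tm = 30°C (≥ 29°C)
Since every base adds ≥2°C, Tm only increases with n, so the threshold is first crossed at n = 11.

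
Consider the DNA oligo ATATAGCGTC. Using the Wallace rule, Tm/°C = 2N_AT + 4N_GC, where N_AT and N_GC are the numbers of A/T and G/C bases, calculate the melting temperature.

Scanning the sequence gives C=2, A=3, T=3, G=2.
So N_AT = 6 and N_GC = 4.
Tm = 2×6 + 4×4 = 28°C

28°C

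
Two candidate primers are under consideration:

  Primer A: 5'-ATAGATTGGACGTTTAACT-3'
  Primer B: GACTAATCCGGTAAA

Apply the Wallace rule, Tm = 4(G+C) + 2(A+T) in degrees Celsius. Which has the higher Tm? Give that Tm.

Primer A, 50°C

Primer A: A+T=13, G+C=6 → Tm = 2(13)+4(6) = 50°C
Primer B: A+T=9, G+C=6 → Tm = 2(9)+4(6) = 42°C
50°C vs 42°C → primer A is higher.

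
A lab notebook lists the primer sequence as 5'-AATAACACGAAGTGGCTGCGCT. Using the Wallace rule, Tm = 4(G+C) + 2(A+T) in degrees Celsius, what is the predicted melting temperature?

Scanning the sequence gives T=4, C=5, A=7, G=6.
A+T = 11, G+C = 11
Tm = 2×11 + 4×11 = 66°C

66°C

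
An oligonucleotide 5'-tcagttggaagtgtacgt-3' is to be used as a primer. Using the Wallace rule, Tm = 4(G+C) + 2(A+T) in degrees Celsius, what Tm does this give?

Base counts: G=6, T=6, A=4, C=2
A+T = 10, G+C = 8
Tm = 2(10) + 4(8) = 20 + 32 = 52°C

52°C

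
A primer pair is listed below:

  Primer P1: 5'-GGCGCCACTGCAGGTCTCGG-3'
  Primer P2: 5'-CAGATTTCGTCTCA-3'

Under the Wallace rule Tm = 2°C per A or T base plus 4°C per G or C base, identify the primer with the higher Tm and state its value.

Primer P1: A+T=5, G+C=15 → Tm = 2(5)+4(15) = 70°C
Primer P2: A+T=8, G+C=6 → Tm = 2(8)+4(6) = 40°C
70°C vs 40°C → primer P1 is higher.

Primer P1, 70°C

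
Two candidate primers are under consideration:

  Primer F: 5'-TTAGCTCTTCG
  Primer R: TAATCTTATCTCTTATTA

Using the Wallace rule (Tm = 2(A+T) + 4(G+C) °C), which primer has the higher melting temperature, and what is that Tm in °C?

Primer R, 42°C

Primer F: A+T=6, G+C=5 → Tm = 2(6)+4(5) = 32°C
Primer R: A+T=15, G+C=3 → Tm = 2(15)+4(3) = 42°C
32°C vs 42°C → primer R is higher.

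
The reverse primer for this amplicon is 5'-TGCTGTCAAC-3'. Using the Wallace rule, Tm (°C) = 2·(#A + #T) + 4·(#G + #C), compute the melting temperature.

Scanning the sequence gives T=3, G=2, A=2, C=3.
A+T = 5, G+C = 5
Tm = 2(5) + 4(5) = 10 + 20 = 30°C

30°C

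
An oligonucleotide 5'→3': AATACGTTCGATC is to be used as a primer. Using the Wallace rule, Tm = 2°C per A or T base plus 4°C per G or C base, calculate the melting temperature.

A=4, G=2, C=3, T=4
A+T = 8, G+C = 5
Tm = 2×8 + 4×5 = 36°C

36°C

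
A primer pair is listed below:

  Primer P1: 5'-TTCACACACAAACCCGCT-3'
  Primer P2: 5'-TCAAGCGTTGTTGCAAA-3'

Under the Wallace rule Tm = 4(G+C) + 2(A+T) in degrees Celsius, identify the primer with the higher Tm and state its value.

Primer P1: A+T=9, G+C=9 → Tm = 2(9)+4(9) = 54°C
Primer P2: A+T=10, G+C=7 → Tm = 2(10)+4(7) = 48°C
54°C vs 48°C → primer P1 is higher.

Primer P1, 54°C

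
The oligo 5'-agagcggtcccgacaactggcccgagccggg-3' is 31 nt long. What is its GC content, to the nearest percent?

Base counts: C=11, T=2, G=12, A=6
G+C = 12 + 11 = 23 out of 31 bases
%GC = 23/31 × 100 = 74.19% ≈ 74%

74%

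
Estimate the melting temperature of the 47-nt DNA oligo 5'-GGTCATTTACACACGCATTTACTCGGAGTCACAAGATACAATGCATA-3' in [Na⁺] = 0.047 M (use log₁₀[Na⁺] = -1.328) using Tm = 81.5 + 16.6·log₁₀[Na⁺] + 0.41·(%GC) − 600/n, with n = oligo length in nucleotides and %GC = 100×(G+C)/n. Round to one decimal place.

63.3°C

Length n = 47. Counting bases: G=8, C=11, A=16, T=12
G+C = 19, so %GC = 19/47 × 100 = 40.426%
Salt term: 16.6 × (-1.328) = -22.045
GC term: 0.41 × 40.426 = 16.575; length term: −600/47 = −12.766
Tm = 81.5 + (-22.045) + 16.575 − 12.766 = 63.264 → 63.3°C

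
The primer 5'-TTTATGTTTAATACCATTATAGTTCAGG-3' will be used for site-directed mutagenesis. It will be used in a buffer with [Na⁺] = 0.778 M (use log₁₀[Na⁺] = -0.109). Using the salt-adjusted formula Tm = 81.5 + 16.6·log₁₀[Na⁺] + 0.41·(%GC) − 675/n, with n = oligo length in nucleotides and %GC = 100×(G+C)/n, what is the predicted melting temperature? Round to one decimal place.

Length n = 28. Counting bases: G=4, A=8, T=13, C=3
G+C = 7, so %GC = 7/28 × 100 = 25%
Salt term: 16.6 × (-0.109) = -1.809
GC term: 0.41 × 25 = 10.25; length term: −675/28 = −24.107
Tm = 81.5 + (-1.809) + 10.25 − 24.107 = 65.834 → 65.8°C

65.8°C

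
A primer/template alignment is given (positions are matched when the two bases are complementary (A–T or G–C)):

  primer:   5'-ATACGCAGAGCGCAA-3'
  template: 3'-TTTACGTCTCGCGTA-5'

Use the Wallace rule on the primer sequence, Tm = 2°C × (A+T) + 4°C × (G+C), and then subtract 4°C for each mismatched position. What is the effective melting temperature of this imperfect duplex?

34°C

Primer base counts: A=6, T=1, G=4, C=4 → A+T=7, G+C=8
Perfect-match Tm = 2(7) + 4(8) = 14 + 32 = 46°C
Mismatches (positions where the bases are not complementary): 3 (at positions 2, 4, 15)
Effective Tm = 46 − 3×4 = 46 − 12 = 34°C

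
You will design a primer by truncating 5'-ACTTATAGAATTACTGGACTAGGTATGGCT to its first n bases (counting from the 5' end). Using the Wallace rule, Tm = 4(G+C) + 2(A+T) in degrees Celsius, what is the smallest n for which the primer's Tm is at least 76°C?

n = 28

First 27 bases: ACTTATAGAATTACTGGACTAGGTATG → Tm = 72°C (< 76°C)
First 28 bases: ACTTATAGAATTACTGGACTAGGTATGG → Tm = 76°C (≥ 76°C)
Since every base adds ≥2°C, Tm only increases with n, so the threshold is first crossed at n = 28.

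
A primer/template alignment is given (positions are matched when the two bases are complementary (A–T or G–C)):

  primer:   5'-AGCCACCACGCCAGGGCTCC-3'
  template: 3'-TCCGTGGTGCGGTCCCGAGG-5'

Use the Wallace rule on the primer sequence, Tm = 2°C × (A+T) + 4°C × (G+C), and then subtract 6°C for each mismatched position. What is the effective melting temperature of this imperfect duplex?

Primer base counts: A=4, T=1, G=5, C=10 → A+T=5, G+C=15
Perfect-match Tm = 2(5) + 4(15) = 10 + 60 = 70°C
Mismatches (positions where the bases are not complementary): 1 (at position 3)
Effective Tm = 70 − 1×6 = 70 − 6 = 64°C

64°C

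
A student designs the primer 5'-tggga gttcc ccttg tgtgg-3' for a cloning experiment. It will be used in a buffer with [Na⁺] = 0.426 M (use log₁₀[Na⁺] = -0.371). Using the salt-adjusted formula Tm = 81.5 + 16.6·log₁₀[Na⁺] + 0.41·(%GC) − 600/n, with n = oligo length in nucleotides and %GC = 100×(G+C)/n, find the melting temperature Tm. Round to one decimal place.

Length n = 20. Counting bases: T=7, C=4, A=1, G=8
G+C = 12, so %GC = 12/20 × 100 = 60%
Salt term: 16.6 × (-0.371) = -6.159
GC term: 0.41 × 60 = 24.6; length term: −600/20 = −30
Tm = 81.5 + (-6.159) + 24.6 − 30 = 69.941 → 69.9°C

69.9°C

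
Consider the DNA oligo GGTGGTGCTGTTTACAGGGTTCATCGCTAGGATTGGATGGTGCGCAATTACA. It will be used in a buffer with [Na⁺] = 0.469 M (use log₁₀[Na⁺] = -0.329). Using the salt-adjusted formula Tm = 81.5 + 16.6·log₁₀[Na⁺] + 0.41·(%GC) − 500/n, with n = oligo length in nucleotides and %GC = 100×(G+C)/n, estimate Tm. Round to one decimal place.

Length n = 52. Scanning the sequence gives A=10, T=16, C=8, G=18.
G+C = 26, so %GC = 26/52 × 100 = 50%
Salt term: 16.6 × (-0.329) = -5.461
GC term: 0.41 × 50 = 20.5; length term: −500/52 = −9.615
Tm = 81.5 + (-5.461) + 20.5 − 9.615 = 86.924 → 86.9°C

86.9°C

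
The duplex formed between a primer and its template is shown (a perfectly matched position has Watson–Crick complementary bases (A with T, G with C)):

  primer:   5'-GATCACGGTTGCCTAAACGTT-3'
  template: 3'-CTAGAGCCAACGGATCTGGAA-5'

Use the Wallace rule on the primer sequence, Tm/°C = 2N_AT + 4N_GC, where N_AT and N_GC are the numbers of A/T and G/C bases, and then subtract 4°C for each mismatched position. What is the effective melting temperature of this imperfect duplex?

50°C

Primer base counts: A=5, T=6, G=5, C=5 → A+T=11, G+C=10
Perfect-match Tm = 2(11) + 4(10) = 22 + 40 = 62°C
Mismatches (positions where the bases are not complementary): 3 (at positions 5, 16, 19)
Effective Tm = 62 − 3×4 = 62 − 12 = 50°C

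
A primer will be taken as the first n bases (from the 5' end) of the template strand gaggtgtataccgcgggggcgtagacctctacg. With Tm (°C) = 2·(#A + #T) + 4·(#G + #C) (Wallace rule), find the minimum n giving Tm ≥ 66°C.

First 19 bases: GAGGTGTATACCGCGGGGG → Tm = 64°C (< 66°C)
First 20 bases: GAGGTGTATACCGCGGGGGC → Tm = 68°C (≥ 66°C)
Each additional base adds 2°C (A/T) or 4°C (G/C), so Tm is non-decreasing in n; n = 20 is the first length to reach 66°C.

n = 20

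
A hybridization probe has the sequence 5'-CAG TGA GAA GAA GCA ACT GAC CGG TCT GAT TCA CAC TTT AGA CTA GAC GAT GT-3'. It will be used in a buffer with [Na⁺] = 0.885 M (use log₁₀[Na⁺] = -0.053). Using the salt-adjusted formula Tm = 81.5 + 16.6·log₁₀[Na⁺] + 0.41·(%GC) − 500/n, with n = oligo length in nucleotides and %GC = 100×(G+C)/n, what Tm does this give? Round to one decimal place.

89.8°C

Length n = 53. Scanning the sequence gives C=11, T=12, A=17, G=13.
G+C = 24, so %GC = 24/53 × 100 = 45.283%
Salt term: 16.6 × (-0.053) = -0.88
GC term: 0.41 × 45.283 = 18.566; length term: −500/53 = −9.434
Tm = 81.5 + (-0.88) + 18.566 − 9.434 = 89.752 → 89.8°C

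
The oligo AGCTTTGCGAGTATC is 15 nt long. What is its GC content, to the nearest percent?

47%

A=3, C=3, G=4, T=5
G+C = 4 + 3 = 7 out of 15 bases
%GC = 7/15 × 100 = 46.67% ≈ 47%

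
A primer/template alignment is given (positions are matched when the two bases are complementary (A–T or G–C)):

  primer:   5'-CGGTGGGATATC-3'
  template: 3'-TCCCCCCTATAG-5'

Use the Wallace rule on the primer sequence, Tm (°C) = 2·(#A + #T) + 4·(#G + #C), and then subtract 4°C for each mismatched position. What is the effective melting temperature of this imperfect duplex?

Primer base counts: A=2, T=3, G=5, C=2 → A+T=5, G+C=7
Perfect-match Tm = 2(5) + 4(7) = 10 + 28 = 38°C
Mismatches (positions where the bases are not complementary): 2 (at positions 1, 4)
Effective Tm = 38 − 2×4 = 38 − 8 = 30°C

30°C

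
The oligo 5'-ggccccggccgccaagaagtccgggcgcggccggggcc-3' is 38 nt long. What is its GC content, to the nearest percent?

87%

G=17, C=16, A=4, T=1
G+C = 17 + 16 = 33 out of 38 bases
%GC = 33/38 × 100 = 86.84% ≈ 87%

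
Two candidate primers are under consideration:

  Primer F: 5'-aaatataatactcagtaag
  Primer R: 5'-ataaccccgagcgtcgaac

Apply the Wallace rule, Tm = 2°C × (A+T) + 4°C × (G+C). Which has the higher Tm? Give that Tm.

Primer R, 60°C

Primer F: A+T=15, G+C=4 → Tm = 2(15)+4(4) = 46°C
Primer R: A+T=8, G+C=11 → Tm = 2(8)+4(11) = 60°C
46°C vs 60°C → primer R is higher.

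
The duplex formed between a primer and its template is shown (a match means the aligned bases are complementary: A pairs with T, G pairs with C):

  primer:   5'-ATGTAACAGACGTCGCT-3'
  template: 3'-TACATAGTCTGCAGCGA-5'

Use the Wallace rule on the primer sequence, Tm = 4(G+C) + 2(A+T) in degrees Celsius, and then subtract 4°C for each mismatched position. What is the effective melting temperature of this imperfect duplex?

Primer base counts: A=5, T=4, G=4, C=4 → A+T=9, G+C=8
Perfect-match Tm = 2(9) + 4(8) = 18 + 32 = 50°C
Mismatches (positions where the bases are not complementary): 1 (at position 6)
Effective Tm = 50 − 1×4 = 50 − 4 = 46°C

46°C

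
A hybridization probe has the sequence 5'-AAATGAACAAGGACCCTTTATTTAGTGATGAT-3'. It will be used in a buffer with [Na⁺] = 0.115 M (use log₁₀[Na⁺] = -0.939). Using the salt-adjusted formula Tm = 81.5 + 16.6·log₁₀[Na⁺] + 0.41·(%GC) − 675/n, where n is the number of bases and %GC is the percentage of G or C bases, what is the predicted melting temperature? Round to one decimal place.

57.6°C

Length n = 32. C=4, G=6, T=10, A=12
G+C = 10, so %GC = 10/32 × 100 = 31.25%
Salt term: 16.6 × (-0.939) = -15.587
GC term: 0.41 × 31.25 = 12.812; length term: −675/32 = −21.094
Tm = 81.5 + (-15.587) + 12.812 − 21.094 = 57.631 → 57.6°C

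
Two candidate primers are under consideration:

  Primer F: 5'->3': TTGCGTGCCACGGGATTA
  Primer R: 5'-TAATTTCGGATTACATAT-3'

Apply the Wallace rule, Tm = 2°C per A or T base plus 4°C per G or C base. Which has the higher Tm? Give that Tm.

Primer F, 56°C

Primer F: A+T=8, G+C=10 → Tm = 2(8)+4(10) = 56°C
Primer R: A+T=14, G+C=4 → Tm = 2(14)+4(4) = 44°C
56°C vs 44°C → primer F is higher.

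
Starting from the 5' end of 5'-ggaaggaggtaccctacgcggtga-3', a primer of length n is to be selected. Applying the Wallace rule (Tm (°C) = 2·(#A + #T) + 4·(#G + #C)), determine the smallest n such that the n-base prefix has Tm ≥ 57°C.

n = 18

First 17 bases: GGAAGGAGGTACCCTAC → Tm = 54°C (< 57°C)
First 18 bases: GGAAGGAGGTACCCTACG → Tm = 58°C (≥ 57°C)
Each additional base adds 2°C (A/T) or 4°C (G/C), so Tm is non-decreasing in n; n = 18 is the first length to reach 57°C.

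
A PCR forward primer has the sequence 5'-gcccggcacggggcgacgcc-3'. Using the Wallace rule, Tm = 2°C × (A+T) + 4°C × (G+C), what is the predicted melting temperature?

Scanning the sequence gives T=0, C=9, A=2, G=9.
A+T = 2, G+C = 18
Tm = 2(2) + 4(18) = 4 + 72 = 76°C

76°C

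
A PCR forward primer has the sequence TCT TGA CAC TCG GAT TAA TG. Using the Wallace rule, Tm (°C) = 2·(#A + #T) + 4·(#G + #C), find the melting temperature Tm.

G=4, T=7, A=5, C=4
So N_AT = 12 and N_GC = 8.
Tm = 4·8 + 2·12 = 32 + 24 = 56°C

56°C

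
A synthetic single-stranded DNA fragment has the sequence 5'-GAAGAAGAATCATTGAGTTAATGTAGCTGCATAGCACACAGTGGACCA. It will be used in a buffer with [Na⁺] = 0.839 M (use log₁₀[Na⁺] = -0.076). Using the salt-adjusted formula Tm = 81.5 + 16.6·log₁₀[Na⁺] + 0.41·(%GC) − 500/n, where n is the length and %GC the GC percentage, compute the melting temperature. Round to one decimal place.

86.9°C

Length n = 48. Counting bases: G=12, C=8, A=18, T=10
G+C = 20, so %GC = 20/48 × 100 = 41.667%
Salt term: 16.6 × (-0.076) = -1.262
GC term: 0.41 × 41.667 = 17.083; length term: −500/48 = −10.417
Tm = 81.5 + (-1.262) + 17.083 − 10.417 = 86.904 → 86.9°C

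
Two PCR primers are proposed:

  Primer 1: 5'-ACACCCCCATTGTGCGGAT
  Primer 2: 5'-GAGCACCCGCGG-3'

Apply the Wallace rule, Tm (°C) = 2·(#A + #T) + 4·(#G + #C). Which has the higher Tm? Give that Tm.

Primer 1: A+T=8, G+C=11 → Tm = 2(8)+4(11) = 60°C
Primer 2: A+T=2, G+C=10 → Tm = 2(2)+4(10) = 44°C
60°C vs 44°C → primer 1 is higher.

Primer 1, 60°C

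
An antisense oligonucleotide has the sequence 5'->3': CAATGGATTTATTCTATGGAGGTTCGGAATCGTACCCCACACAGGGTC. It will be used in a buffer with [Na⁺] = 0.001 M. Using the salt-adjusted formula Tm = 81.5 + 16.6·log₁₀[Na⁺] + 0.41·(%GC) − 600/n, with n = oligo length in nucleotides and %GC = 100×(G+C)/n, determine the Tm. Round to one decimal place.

Length n = 48. Counting bases: G=12, A=12, T=13, C=11
G+C = 23, so %GC = 23/48 × 100 = 47.917%
Salt term: 16.6 × (-3) = -49.8
GC term: 0.41 × 47.917 = 19.646; length term: −600/48 = −12.5
Tm = 81.5 + (-49.8) + 19.646 − 12.5 = 38.846 → 38.8°C

38.8°C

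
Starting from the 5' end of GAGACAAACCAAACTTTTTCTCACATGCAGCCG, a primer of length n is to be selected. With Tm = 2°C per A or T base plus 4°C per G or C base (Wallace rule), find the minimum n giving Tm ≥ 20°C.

First 6 bases: GAGACA → Tm = 18°C (< 20°C)
First 7 bases: GAGACAA → Tm = 20°C (≥ 20°C)
Each additional base adds 2°C (A/T) or 4°C (G/C), so Tm is non-decreasing in n; n = 7 is the first length to reach 20°C.

n = 7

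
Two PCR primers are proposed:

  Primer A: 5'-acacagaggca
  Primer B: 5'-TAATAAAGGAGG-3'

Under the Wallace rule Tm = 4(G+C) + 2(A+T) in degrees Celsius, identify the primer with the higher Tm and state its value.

Primer A, 34°C

Primer A: A+T=5, G+C=6 → Tm = 2(5)+4(6) = 34°C
Primer B: A+T=8, G+C=4 → Tm = 2(8)+4(4) = 32°C
34°C vs 32°C → primer A is higher.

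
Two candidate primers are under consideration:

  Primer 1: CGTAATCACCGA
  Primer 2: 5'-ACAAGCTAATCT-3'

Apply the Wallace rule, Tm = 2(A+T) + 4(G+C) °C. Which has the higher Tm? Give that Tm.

Primer 1, 36°C

Primer 1: A+T=6, G+C=6 → Tm = 2(6)+4(6) = 36°C
Primer 2: A+T=8, G+C=4 → Tm = 2(8)+4(4) = 32°C
36°C vs 32°C → primer 1 is higher.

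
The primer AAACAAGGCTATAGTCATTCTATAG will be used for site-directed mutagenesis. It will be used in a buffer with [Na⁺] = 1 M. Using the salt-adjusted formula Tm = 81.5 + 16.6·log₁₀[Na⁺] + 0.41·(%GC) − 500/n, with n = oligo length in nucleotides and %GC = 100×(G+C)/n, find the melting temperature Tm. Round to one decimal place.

Length n = 25. Counting bases: G=4, C=4, T=7, A=10
G+C = 8, so %GC = 8/25 × 100 = 32%
Salt term: 16.6 × (0) = 0
GC term: 0.41 × 32 = 13.12; length term: −500/25 = −20
Tm = 81.5 + (0) + 13.12 − 20 = 74.62 → 74.6°C

74.6°C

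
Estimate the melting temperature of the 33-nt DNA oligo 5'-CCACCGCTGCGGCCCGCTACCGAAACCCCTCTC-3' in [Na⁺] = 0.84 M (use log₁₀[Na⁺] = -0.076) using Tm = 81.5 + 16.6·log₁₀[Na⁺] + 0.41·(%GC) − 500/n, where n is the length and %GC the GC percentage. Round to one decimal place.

94.9°C

Length n = 33. T=4, G=6, C=18, A=5
G+C = 24, so %GC = 24/33 × 100 = 72.727%
Salt term: 16.6 × (-0.076) = -1.262
GC term: 0.41 × 72.727 = 29.818; length term: −500/33 = −15.152
Tm = 81.5 + (-1.262) + 29.818 − 15.152 = 94.904 → 94.9°C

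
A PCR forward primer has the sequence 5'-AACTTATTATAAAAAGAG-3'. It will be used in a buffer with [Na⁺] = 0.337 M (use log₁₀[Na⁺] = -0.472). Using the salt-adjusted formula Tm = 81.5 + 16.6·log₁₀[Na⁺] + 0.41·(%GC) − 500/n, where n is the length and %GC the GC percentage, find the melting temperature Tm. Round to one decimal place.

Length n = 18. Counting bases: G=2, C=1, T=5, A=10
G+C = 3, so %GC = 3/18 × 100 = 16.667%
Salt term: 16.6 × (-0.472) = -7.835
GC term: 0.41 × 16.667 = 6.833; length term: −500/18 = −27.778
Tm = 81.5 + (-7.835) + 6.833 − 27.778 = 52.72 → 52.7°C

52.7°C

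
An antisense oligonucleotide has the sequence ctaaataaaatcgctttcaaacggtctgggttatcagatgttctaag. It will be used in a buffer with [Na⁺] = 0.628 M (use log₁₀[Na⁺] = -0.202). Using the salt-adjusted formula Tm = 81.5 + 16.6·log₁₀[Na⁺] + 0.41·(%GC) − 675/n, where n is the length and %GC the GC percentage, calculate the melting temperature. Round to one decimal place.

78.6°C

Length n = 47. Base counts: G=9, T=15, C=8, A=15
G+C = 17, so %GC = 17/47 × 100 = 36.17%
Salt term: 16.6 × (-0.202) = -3.353
GC term: 0.41 × 36.17 = 14.83; length term: −675/47 = −14.362
Tm = 81.5 + (-3.353) + 14.83 − 14.362 = 78.615 → 78.6°C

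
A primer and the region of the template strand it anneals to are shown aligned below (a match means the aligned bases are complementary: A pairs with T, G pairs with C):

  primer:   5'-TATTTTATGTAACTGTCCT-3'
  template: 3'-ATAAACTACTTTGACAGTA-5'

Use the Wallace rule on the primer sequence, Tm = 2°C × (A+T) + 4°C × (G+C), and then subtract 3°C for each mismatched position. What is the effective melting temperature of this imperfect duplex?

Primer base counts: A=4, T=10, G=2, C=3 → A+T=14, G+C=5
Perfect-match Tm = 2(14) + 4(5) = 28 + 20 = 48°C
Mismatches (positions where the bases are not complementary): 3 (at positions 6, 10, 18)
Effective Tm = 48 − 3×3 = 48 − 9 = 39°C

39°C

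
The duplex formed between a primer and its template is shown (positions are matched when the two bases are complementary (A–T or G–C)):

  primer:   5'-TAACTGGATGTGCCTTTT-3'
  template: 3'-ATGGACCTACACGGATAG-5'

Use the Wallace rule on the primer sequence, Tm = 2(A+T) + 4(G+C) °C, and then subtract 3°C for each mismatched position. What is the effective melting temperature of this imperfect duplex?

41°C

Primer base counts: A=3, T=8, G=4, C=3 → A+T=11, G+C=7
Perfect-match Tm = 2(11) + 4(7) = 22 + 28 = 50°C
Mismatches (positions where the bases are not complementary): 3 (at positions 3, 16, 18)
Effective Tm = 50 − 3×3 = 50 − 9 = 41°C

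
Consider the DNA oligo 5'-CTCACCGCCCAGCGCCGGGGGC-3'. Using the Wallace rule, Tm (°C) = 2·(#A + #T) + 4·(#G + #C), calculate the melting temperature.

82°C

Base counts: A=2, C=11, T=1, G=8
AT pairs contribute 3, GC pairs contribute 19.
Tm = 4·19 + 2·3 = 76 + 6 = 82°C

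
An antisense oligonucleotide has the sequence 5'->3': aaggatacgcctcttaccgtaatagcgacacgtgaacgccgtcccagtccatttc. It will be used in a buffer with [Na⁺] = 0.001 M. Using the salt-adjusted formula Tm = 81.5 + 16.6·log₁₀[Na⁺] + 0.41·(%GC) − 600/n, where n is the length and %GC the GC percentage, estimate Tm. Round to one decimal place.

Length n = 55. Counting bases: T=12, C=18, A=14, G=11
G+C = 29, so %GC = 29/55 × 100 = 52.727%
Salt term: 16.6 × (-3) = -49.8
GC term: 0.41 × 52.727 = 21.618; length term: −600/55 = −10.909
Tm = 81.5 + (-49.8) + 21.618 − 10.909 = 42.409 → 42.4°C

42.4°C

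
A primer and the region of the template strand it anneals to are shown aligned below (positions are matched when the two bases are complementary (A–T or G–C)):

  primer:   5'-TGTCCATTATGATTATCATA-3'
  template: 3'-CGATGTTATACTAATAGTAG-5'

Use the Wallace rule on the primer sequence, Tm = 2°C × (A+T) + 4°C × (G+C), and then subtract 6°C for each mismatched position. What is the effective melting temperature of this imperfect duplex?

20°C

Primer base counts: A=6, T=9, G=2, C=3 → A+T=15, G+C=5
Perfect-match Tm = 2(15) + 4(5) = 30 + 20 = 50°C
Mismatches (positions where the bases are not complementary): 5 (at positions 1, 2, 4, 7, 20)
Effective Tm = 50 − 5×6 = 50 − 30 = 20°C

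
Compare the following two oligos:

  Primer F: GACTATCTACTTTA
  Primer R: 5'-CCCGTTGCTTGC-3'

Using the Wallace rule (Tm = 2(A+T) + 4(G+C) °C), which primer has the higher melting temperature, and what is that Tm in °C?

Primer R, 40°C

Primer F: A+T=10, G+C=4 → Tm = 2(10)+4(4) = 36°C
Primer R: A+T=4, G+C=8 → Tm = 2(4)+4(8) = 40°C
36°C vs 40°C → primer R is higher.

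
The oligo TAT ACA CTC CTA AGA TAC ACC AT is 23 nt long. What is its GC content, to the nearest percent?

35%

Counting bases: A=9, C=7, T=6, G=1
G+C = 1 + 7 = 8 out of 23 bases
%GC = 8/23 × 100 = 34.78% ≈ 35%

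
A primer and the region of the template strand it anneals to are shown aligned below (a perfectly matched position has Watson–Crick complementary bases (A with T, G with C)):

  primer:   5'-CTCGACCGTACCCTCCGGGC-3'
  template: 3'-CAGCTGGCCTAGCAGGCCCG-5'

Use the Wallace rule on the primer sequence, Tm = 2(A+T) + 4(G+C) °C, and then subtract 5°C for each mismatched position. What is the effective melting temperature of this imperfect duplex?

50°C

Primer base counts: A=2, T=3, G=5, C=10 → A+T=5, G+C=15
Perfect-match Tm = 2(5) + 4(15) = 10 + 60 = 70°C
Mismatches (positions where the bases are not complementary): 4 (at positions 1, 9, 11, 13)
Effective Tm = 70 − 4×5 = 70 − 20 = 50°C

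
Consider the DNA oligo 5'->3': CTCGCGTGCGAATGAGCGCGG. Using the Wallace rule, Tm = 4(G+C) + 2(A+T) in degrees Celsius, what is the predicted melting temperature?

Scanning the sequence gives T=3, A=3, G=9, C=6.
So N_AT = 6 and N_GC = 15.
Tm = 2×6 + 4×15 = 72°C

72°C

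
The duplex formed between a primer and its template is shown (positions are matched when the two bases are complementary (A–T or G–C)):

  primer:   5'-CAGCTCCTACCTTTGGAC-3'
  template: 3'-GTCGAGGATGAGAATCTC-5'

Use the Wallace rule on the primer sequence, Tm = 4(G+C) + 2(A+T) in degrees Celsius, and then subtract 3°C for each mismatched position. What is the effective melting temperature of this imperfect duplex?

Primer base counts: A=3, T=5, G=3, C=7 → A+T=8, G+C=10
Perfect-match Tm = 2(8) + 4(10) = 16 + 40 = 56°C
Mismatches (positions where the bases are not complementary): 4 (at positions 11, 12, 15, 18)
Effective Tm = 56 − 4×3 = 56 − 12 = 44°C

44°C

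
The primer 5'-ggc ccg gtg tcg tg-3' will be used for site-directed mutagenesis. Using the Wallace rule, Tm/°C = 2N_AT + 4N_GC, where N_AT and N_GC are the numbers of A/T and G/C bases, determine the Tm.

50°C

Scanning the sequence gives C=4, T=3, G=7, A=0.
So N_AT = 3 and N_GC = 11.
Tm = 2(3) + 4(11) = 6 + 44 = 50°C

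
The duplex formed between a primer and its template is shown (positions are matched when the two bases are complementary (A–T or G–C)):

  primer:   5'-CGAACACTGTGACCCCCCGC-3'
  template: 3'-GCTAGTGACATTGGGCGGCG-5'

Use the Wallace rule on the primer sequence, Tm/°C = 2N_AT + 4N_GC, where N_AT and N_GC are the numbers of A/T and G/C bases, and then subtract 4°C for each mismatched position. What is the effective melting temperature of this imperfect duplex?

Primer base counts: A=4, T=2, G=4, C=10 → A+T=6, G+C=14
Perfect-match Tm = 2(6) + 4(14) = 12 + 56 = 68°C
Mismatches (positions where the bases are not complementary): 3 (at positions 4, 11, 16)
Effective Tm = 68 − 3×4 = 68 − 12 = 56°C

56°C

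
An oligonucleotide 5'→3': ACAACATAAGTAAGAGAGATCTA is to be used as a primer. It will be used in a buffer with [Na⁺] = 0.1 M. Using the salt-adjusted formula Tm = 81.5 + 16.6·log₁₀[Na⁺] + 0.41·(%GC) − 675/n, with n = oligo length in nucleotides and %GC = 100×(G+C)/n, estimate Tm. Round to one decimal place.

Length n = 23. A=12, T=4, C=3, G=4
G+C = 7, so %GC = 7/23 × 100 = 30.435%
Salt term: 16.6 × (-1) = -16.6
GC term: 0.41 × 30.435 = 12.478; length term: −675/23 = −29.348
Tm = 81.5 + (-16.6) + 12.478 − 29.348 = 48.03 → 48.0°C

48.0°C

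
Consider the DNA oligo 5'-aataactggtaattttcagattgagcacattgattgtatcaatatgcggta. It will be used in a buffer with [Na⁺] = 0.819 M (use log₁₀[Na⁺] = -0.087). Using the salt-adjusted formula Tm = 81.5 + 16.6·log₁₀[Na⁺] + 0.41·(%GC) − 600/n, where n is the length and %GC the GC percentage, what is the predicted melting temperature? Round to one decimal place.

81.2°C

Length n = 51. Counting bases: G=10, A=17, T=18, C=6
G+C = 16, so %GC = 16/51 × 100 = 31.373%
Salt term: 16.6 × (-0.087) = -1.444
GC term: 0.41 × 31.373 = 12.863; length term: −600/51 = −11.765
Tm = 81.5 + (-1.444) + 12.863 − 11.765 = 81.154 → 81.2°C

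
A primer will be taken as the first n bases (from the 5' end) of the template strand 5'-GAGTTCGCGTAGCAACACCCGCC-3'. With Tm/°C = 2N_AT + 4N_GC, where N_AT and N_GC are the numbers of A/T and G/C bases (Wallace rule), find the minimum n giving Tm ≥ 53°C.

n = 18

First 17 bases: GAGTTCGCGTAGCAACA → Tm = 52°C (< 53°C)
First 18 bases: GAGTTCGCGTAGCAACAC → Tm = 56°C (≥ 53°C)
Since every base adds ≥2°C, Tm only increases with n, so the threshold is first crossed at n = 18.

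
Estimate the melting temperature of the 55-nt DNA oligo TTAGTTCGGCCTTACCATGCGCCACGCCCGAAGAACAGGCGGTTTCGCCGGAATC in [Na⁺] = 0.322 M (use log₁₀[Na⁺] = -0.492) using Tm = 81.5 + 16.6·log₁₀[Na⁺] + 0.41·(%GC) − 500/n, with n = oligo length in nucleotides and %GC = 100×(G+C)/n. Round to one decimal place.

88.8°C

Length n = 55. Counting bases: A=11, T=11, C=18, G=15
G+C = 33, so %GC = 33/55 × 100 = 60%
Salt term: 16.6 × (-0.492) = -8.167
GC term: 0.41 × 60 = 24.6; length term: −500/55 = −9.091
Tm = 81.5 + (-8.167) + 24.6 − 9.091 = 88.842 → 88.8°C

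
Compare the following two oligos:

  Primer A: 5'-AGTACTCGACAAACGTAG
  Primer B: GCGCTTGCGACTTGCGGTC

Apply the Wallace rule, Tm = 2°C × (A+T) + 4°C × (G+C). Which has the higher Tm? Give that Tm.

Primer A: A+T=10, G+C=8 → Tm = 2(10)+4(8) = 52°C
Primer B: A+T=6, G+C=13 → Tm = 2(6)+4(13) = 64°C
52°C vs 64°C → primer B is higher.

Primer B, 64°C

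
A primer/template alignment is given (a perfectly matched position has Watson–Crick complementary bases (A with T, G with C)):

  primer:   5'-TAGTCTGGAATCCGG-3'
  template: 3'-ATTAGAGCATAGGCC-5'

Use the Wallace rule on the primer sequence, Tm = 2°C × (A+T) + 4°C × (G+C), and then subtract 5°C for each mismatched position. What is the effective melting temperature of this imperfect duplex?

31°C

Primer base counts: A=3, T=4, G=5, C=3 → A+T=7, G+C=8
Perfect-match Tm = 2(7) + 4(8) = 14 + 32 = 46°C
Mismatches (positions where the bases are not complementary): 3 (at positions 3, 7, 9)
Effective Tm = 46 − 3×5 = 46 − 15 = 31°C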